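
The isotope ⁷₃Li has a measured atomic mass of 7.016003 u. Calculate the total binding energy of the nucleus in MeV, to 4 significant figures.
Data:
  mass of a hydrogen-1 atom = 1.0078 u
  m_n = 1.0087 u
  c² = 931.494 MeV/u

39.31 MeV

Σm = 3·m(¹H) + 4·m_n = 3.0234 + 4.0348 = 7.0582 u
Δm = 7.0582 − 7.016003 = 0.042197 u
Binding energy = Δm·c² = 0.042197 × 931.494 MeV/u = 39.3063 MeV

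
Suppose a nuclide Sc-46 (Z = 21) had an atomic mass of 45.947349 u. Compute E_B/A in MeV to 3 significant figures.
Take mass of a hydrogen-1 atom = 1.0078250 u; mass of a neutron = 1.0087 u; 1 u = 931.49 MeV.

8.80 MeV/nucleon

Σm = 21·m(¹H) + 25·m_n = 21.1643250 + 25.2175 = 46.3818250 u
Δm = 46.3818250 − 45.947349 = 0.4344760 u
E_B = 0.4344760 × 931.49 = 404.710 MeV
BE/A = 404.710 MeV / 46 = 8.798 MeV/nucleon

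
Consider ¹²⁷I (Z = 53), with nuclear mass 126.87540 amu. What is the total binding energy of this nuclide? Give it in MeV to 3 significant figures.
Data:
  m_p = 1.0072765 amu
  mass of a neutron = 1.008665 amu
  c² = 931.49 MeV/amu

Σm = 53·m_p + 74·m_n = 53.3856545 + 74.641210 = 128.0268645 amu
Mass defect Δm = 128.0268645 − 126.87540 = 1.1514645 amu
Converting to energy: 1.1514645 amu × 931.49 MeV/amu = 1072.58 MeV

1070 MeV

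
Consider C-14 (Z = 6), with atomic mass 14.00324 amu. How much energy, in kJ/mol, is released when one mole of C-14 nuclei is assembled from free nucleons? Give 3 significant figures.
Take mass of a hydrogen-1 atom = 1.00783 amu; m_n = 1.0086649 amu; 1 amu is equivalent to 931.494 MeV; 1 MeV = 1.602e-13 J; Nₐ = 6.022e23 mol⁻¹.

1.02e+10 kJ/mol

Z = 6, so N = A − Z = 14 − 6 = 8.
Σm = 6·m(¹H) + 8·m_n = 6.04698 + 8.0693192 = 14.1162992 amu
Δm = 14.1162992 − 14.00324 = 0.1130592 amu
Converting to energy: 0.1130592 amu × 931.494 MeV/amu = 105.314 MeV
Per nucleus in joules: 105.314 MeV × 1.602e-13 J/MeV = 1.6871e-11 J
Per mole: 1.6871e-11 J × 6.022e23 mol⁻¹ = 1.0160e+13 J/mol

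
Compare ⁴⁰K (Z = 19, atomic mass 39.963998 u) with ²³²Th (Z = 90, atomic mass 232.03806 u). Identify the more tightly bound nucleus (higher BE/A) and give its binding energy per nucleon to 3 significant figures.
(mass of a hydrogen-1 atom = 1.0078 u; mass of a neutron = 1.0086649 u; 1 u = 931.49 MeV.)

⁴⁰K: Σm = 19(1.0078) + 21(1.0086649) = 40.3301629 u; Δm = 0.3661649 u; E_B = 341.08 MeV; E_B/A = 8.527 MeV
²³²Th: Σm = 90(1.0078) + 142(1.0086649) = 233.9324158 u; Δm = 1.8943558 u; E_B = 1764.6 MeV; E_B/A = 7.606 MeV
⁴⁰K has the higher binding energy per nucleon, so it is the more tightly bound nucleus.

⁴⁰K; 8.53 MeV/nucleon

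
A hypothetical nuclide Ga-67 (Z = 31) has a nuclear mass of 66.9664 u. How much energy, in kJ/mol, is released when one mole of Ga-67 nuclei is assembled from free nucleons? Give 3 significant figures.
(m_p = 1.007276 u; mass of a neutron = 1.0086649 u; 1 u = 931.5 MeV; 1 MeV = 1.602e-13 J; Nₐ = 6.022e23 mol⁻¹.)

5.13e+10 kJ/mol

Z = 31, so N = A − Z = 67 − 31 = 36.
Mass of separated nucleons = 31(1.007276) + 36(1.0086649) = 31.225556 + 36.3119364 = 67.5374924 u
The mass defect is 67.5374924 − 66.9664 = 0.5710924 u.
Binding energy = Δm·c² = 0.5710924 × 931.5 MeV/u = 531.973 MeV
Per nucleus in joules: 531.973 MeV × 1.602e-13 J/MeV = 8.5222e-11 J
Per mole: 8.5222e-11 J × 6.022e23 mol⁻¹ = 5.1321e+13 J/mol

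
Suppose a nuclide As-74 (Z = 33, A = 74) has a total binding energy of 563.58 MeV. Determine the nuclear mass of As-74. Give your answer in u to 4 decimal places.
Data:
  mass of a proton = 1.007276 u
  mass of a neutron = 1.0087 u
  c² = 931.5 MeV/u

73.9918 u

Mass defect = 563.58 MeV / (931.5 MeV/u) = 0.605024 u
Constituent mass = 33(1.007276) + 41(1.0087) = 74.596808 u
Nuclear mass = 74.596808 − 0.605024 = 73.991784 u ≈ 73.9918 u (to 4 decimal places)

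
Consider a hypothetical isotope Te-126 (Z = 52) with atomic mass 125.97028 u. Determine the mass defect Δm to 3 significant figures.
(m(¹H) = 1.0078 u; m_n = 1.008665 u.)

The nucleus contains 52 protons and 126 − 52 = 74 neutrons.
Σm = 52·m(¹H) + 74·m_n = 52.4056 + 74.641210 = 127.046810 u
The mass defect is 127.046810 − 125.97028 = 1.076530 u.

1.08 u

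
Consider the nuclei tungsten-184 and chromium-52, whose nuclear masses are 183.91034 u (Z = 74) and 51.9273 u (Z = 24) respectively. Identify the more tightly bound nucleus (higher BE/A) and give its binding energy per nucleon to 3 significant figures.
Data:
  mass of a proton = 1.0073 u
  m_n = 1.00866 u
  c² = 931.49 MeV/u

tungsten-184: Σm = 74(1.0073) + 110(1.00866) = 185.49280 u; Δm = 1.58246 u; E_B = 1474.0 MeV; E_B/A = 8.011 MeV
chromium-52: Σm = 24(1.0073) + 28(1.00866) = 52.41768 u; Δm = 0.49038 u; E_B = 456.78 MeV; E_B/A = 8.784 MeV
chromium-52 has the higher binding energy per nucleon, so it is the more tightly bound nucleus.

chromium-52; 8.78 MeV/nucleon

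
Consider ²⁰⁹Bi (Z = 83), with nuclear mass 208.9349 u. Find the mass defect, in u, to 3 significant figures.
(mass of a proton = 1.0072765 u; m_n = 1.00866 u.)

The nucleus contains 83 protons and 209 − 83 = 126 neutrons.
Total constituent mass: 83 × 1.0072765 + 126 × 1.00866 = 210.6951095 u
Mass defect Δm = 210.6951095 − 208.9349 = 1.7602095 u

1.76 u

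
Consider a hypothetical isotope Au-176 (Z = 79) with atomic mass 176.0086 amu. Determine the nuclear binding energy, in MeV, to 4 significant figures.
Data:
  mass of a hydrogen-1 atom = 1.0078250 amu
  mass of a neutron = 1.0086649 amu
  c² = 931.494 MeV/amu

Z = 79, so N = A − Z = 176 − 79 = 97.
Σm = 79·m(¹H) + 97·m_n = 79.6181750 + 97.8404953 = 177.4586703 amu
Mass defect Δm = 177.4586703 − 176.0086 = 1.4500703 amu
E_B = 1.4500703 × 931.494 = 1350.73 MeV

1351 MeV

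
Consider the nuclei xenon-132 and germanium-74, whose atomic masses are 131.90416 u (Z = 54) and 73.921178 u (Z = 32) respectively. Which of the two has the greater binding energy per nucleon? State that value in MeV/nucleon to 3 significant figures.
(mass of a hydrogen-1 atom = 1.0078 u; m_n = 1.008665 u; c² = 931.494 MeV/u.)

xenon-132: Σm = 54(1.0078) + 78(1.008665) = 133.097070 u; Δm = 1.192910 u; E_B = 1111.2 MeV; E_B/A = 8.418 MeV
germanium-74: Σm = 32(1.0078) + 42(1.008665) = 74.613530 u; Δm = 0.692352 u; E_B = 644.92 MeV; E_B/A = 8.715 MeV
germanium-74 has the higher binding energy per nucleon, so it is the more tightly bound nucleus.

germanium-74; 8.72 MeV/nucleon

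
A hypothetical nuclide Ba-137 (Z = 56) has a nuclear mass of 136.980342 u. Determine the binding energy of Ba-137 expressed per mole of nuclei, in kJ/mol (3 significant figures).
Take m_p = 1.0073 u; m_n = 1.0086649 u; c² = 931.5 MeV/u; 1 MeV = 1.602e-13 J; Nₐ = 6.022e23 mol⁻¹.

1.02e+11 kJ/mol

The nucleus contains 56 protons and 137 − 56 = 81 neutrons.
Mass of separated nucleons = 56(1.0073) + 81(1.0086649) = 56.4088 + 81.7018569 = 138.1106569 u
Δm = 138.1106569 − 136.980342 = 1.1303149 u
Binding energy = Δm·c² = 1.1303149 × 931.5 MeV/u = 1052.89 MeV
Per nucleus in joules: 1052.89 MeV × 1.602e-13 J/MeV = 1.6867e-10 J
Per mole: 1.6867e-10 J × 6.022e23 mol⁻¹ = 1.0157e+14 J/mol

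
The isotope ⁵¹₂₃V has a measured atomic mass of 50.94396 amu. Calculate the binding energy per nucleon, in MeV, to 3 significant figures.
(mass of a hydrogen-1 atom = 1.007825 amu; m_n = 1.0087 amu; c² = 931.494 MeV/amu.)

The nucleus contains 23 protons and 51 − 23 = 28 neutrons.
Σm = 23·m(¹H) + 28·m_n = 23.179975 + 28.2436 = 51.423575 amu
Mass defect Δm = 51.423575 − 50.94396 = 0.479615 amu
E_B = 0.479615 × 931.494 = 446.758 MeV
Dividing by A = 51 gives 8.760 MeV per nucleon.

8.76 MeV/nucleon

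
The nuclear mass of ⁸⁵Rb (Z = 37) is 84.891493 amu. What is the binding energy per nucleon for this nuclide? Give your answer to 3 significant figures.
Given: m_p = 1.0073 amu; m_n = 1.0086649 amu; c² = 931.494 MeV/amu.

8.71 MeV/nucleon

The nucleus contains 37 protons and 85 − 37 = 48 neutrons.
Σm = 37·m_p + 48·m_n = 37.2701 + 48.4159152 = 85.6860152 amu
The mass defect is 85.6860152 − 84.891493 = 0.7945222 amu.
E_B = 0.7945222 × 931.494 = 740.093 MeV
Dividing by A = 85 gives 8.707 MeV per nucleon.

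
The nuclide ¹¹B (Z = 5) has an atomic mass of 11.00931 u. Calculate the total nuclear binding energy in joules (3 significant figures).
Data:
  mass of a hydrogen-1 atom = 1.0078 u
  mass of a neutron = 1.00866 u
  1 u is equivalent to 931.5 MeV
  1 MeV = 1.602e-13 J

Z = 5, so N = A − Z = 11 − 5 = 6.
Total constituent mass: 5 × 1.0078 + 6 × 1.00866 = 11.09096 u
Δm = 11.09096 − 11.00931 = 0.08165 u
Binding energy = Δm·c² = 0.08165 × 931.5 MeV/u = 76.0570 MeV
In joules: 76.0570 MeV × 1.602e-13 J/MeV = 1.2184e-11 J

1.22e-11 J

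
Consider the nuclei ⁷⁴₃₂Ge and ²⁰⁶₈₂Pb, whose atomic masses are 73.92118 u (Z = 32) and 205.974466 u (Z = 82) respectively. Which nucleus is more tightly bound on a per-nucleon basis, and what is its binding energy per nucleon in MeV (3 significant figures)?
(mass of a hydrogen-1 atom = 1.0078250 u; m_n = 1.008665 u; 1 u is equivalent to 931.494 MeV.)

⁷⁴₃₂Ge; 8.73 MeV/nucleon

⁷⁴₃₂Ge: Σm = 32(1.0078250) + 42(1.008665) = 74.6143300 u; Δm = 0.6931500 u; E_B = 645.67 MeV; E_B/A = 8.725 MeV
²⁰⁶₈₂Pb: Σm = 82(1.0078250) + 124(1.008665) = 207.7161100 u; Δm = 1.7416440 u; E_B = 1622.3 MeV; E_B/A = 7.875 MeV
⁷⁴₃₂Ge has the higher binding energy per nucleon, so it is the more tightly bound nucleus.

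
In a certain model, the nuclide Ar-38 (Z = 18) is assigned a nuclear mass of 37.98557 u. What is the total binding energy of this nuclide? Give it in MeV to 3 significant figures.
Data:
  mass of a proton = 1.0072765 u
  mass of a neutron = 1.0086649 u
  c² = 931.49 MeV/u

With 18 protons and 20 neutrons (A = 38):
Mass of separated nucleons = 18(1.0072765) + 20(1.0086649) = 18.1309770 + 20.1732980 = 38.3042750 u
Mass defect Δm = 38.3042750 − 37.98557 = 0.3187050 u
E_B = 0.3187050 × 931.49 = 296.871 MeV

297 MeV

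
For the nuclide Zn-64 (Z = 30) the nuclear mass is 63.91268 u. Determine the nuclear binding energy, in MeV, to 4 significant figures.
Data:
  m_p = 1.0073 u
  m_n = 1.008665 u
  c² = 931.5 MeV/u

Z = 30, so N = A − Z = 64 − 30 = 34.
Total constituent mass: 30 × 1.0073 + 34 × 1.008665 = 64.513610 u
Mass defect Δm = 64.513610 − 63.91268 = 0.600930 u
Binding energy = Δm·c² = 0.600930 × 931.5 MeV/u = 559.766 MeV

559.8 MeV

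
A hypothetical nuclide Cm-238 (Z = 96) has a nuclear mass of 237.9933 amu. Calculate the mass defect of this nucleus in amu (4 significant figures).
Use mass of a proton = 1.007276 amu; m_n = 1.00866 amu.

The nucleus contains 96 protons and 238 − 96 = 142 neutrons.
Σm = 96·m_p + 142·m_n = 96.698496 + 143.22972 = 239.928216 amu
Mass defect Δm = 239.928216 − 237.9933 = 1.934916 amu

1.935 amu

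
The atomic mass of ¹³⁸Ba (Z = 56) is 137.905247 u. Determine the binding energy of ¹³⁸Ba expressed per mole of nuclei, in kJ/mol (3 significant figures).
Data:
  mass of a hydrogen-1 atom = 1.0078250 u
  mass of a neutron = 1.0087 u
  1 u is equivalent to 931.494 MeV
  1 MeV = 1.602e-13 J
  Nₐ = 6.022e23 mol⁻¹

1.12e+11 kJ/mol

Mass of separated nucleons = 56(1.0078250) + 82(1.0087) = 56.4382000 + 82.7134 = 139.1516000 u
The mass defect is 139.1516000 − 137.905247 = 1.2463530 u.
Converting to energy: 1.2463530 u × 931.494 MeV/u = 1160.97 MeV
Per nucleus in joules: 1160.97 MeV × 1.602e-13 J/MeV = 1.8599e-10 J
Per mole: 1.8599e-10 J × 6.022e23 mol⁻¹ = 1.1200e+14 J/mol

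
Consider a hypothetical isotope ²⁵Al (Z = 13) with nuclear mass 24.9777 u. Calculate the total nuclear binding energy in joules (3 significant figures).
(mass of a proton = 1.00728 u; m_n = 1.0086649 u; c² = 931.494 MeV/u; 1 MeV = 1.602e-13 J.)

The nucleus contains 13 protons and 25 − 13 = 12 neutrons.
Σm = 13·m_p + 12·m_n = 13.09464 + 12.1039788 = 25.1986188 u
Δm = 25.1986188 − 24.9777 = 0.2209188 u
Converting to energy: 0.2209188 u × 931.494 MeV/u = 205.785 MeV
In joules: 205.785 MeV × 1.602e-13 J/MeV = 3.2967e-11 J

3.30e-11 J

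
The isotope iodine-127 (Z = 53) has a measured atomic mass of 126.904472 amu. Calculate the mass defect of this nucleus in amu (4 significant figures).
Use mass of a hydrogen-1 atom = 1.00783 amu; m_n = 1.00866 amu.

Σm = 53·m(¹H) + 74·m_n = 53.41499 + 74.64084 = 128.05583 amu
Mass defect Δm = 128.05583 − 126.904472 = 1.151358 amu

1.151 amu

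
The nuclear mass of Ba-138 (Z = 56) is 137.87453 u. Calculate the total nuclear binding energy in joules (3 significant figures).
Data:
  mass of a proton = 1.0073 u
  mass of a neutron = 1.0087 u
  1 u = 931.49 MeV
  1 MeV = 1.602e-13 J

1.86e-10 J

Total constituent mass: 56 × 1.0073 + 82 × 1.0087 = 139.1222 u
Δm = 139.1222 − 137.87453 = 1.24767 u
E_B = 1.24767 × 931.49 = 1162.19 MeV
In joules: 1162.19 MeV × 1.602e-13 J/MeV = 1.8618e-10 J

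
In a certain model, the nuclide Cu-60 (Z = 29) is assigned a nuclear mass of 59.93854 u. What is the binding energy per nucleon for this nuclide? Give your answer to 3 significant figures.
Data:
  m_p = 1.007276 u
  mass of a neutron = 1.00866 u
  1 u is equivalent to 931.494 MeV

Total constituent mass: 29 × 1.007276 + 31 × 1.00866 = 60.479464 u
Δm = 60.479464 − 59.93854 = 0.540924 u
Converting to energy: 0.540924 u × 931.494 MeV/u = 503.867 MeV
BE/A = 503.867 MeV / 60 = 8.398 MeV/nucleon

8.40 MeV/nucleon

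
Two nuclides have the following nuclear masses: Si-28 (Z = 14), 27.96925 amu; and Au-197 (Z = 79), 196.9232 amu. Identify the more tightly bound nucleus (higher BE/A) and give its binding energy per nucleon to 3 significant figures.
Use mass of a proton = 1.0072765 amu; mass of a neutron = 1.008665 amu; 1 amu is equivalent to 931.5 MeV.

Si-28; 8.45 MeV/nucleon

Si-28: Σm = 14(1.0072765) + 14(1.008665) = 28.2231810 amu; Δm = 0.2539310 amu; E_B = 236.54 MeV; E_B/A = 8.448 MeV
Au-197: Σm = 79(1.0072765) + 118(1.008665) = 198.5973135 amu; Δm = 1.6741135 amu; E_B = 1559.4 MeV; E_B/A = 7.916 MeV
Si-28 has the higher binding energy per nucleon, so it is the more tightly bound nucleus.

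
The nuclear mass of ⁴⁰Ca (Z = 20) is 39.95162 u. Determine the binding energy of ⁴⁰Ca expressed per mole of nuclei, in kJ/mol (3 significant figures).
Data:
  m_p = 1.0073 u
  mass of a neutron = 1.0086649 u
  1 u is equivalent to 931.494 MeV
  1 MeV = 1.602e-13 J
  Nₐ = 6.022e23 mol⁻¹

3.30e+10 kJ/mol

Z = 20, so N = A − Z = 40 − 20 = 20.
Total constituent mass: 20 × 1.0073 + 20 × 1.0086649 = 40.3192980 u
Δm = 40.3192980 − 39.95162 = 0.3676780 u
Converting to energy: 0.3676780 u × 931.494 MeV/u = 342.490 MeV
Per nucleus in joules: 342.490 MeV × 1.602e-13 J/MeV = 5.4867e-11 J
Per mole: 5.4867e-11 J × 6.022e23 mol⁻¹ = 3.3041e+13 J/mol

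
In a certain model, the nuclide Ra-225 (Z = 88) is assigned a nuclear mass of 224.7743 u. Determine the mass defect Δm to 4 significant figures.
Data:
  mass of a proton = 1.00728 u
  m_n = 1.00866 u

2.053 u

The nucleus contains 88 protons and 225 − 88 = 137 neutrons.
Mass of separated nucleons = 88(1.00728) + 137(1.00866) = 88.64064 + 138.18642 = 226.82706 u
Mass defect Δm = 226.82706 − 224.7743 = 2.05276 u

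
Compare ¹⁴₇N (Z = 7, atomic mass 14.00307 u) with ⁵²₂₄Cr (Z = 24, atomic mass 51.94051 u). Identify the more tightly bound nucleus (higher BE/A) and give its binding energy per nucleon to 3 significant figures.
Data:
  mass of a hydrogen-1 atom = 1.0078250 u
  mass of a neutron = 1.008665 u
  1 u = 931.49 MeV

¹⁴₇N: Σm = 7(1.0078250) + 7(1.008665) = 14.1154300 u; Δm = 0.1123600 u; E_B = 104.66 MeV; E_B/A = 7.476 MeV
⁵²₂₄Cr: Σm = 24(1.0078250) + 28(1.008665) = 52.4304200 u; Δm = 0.4899100 u; E_B = 456.35 MeV; E_B/A = 8.776 MeV
⁵²₂₄Cr has the higher binding energy per nucleon, so it is the more tightly bound nucleus.

⁵²₂₄Cr; 8.78 MeV/nucleon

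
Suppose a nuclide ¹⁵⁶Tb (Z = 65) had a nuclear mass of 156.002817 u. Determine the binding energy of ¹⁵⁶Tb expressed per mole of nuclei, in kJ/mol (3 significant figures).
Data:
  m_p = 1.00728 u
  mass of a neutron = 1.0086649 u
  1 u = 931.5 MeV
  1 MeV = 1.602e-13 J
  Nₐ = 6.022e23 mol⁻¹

1.13e+11 kJ/mol

Total constituent mass: 65 × 1.00728 + 91 × 1.0086649 = 157.2617059 u
The mass defect is 157.2617059 − 156.002817 = 1.2588889 u.
Binding energy = Δm·c² = 1.2588889 × 931.5 MeV/u = 1172.66 MeV
Per nucleus in joules: 1172.66 MeV × 1.602e-13 J/MeV = 1.8786e-10 J
Per mole: 1.8786e-10 J × 6.022e23 mol⁻¹ = 1.1313e+14 J/mol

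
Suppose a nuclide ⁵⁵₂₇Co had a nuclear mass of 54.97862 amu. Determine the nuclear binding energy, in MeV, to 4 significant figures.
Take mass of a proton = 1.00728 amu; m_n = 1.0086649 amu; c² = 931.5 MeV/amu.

The nucleus contains 27 protons and 55 − 27 = 28 neutrons.
Σm = 27·m_p + 28·m_n = 27.19656 + 28.2426172 = 55.4391772 amu
Δm = 55.4391772 − 54.97862 = 0.4605572 amu
Converting to energy: 0.4605572 amu × 931.5 MeV/amu = 429.009 MeV

429.0 MeV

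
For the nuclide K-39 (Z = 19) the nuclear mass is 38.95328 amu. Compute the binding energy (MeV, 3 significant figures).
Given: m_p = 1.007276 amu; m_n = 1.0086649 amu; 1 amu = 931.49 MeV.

With 19 protons and 20 neutrons (A = 39):
Σm = 19·m_p + 20·m_n = 19.138244 + 20.1732980 = 39.3115420 amu
Δm = 39.3115420 − 38.95328 = 0.3582620 amu
Binding energy = Δm·c² = 0.3582620 × 931.49 MeV/amu = 333.717 MeV

334 MeV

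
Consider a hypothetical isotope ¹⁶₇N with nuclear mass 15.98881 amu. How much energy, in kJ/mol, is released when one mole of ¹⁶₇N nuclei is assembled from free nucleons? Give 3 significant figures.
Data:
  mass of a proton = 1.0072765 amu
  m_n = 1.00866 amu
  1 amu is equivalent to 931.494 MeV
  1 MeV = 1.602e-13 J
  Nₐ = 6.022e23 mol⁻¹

1.26e+10 kJ/mol

Total constituent mass: 7 × 1.0072765 + 9 × 1.00866 = 16.1288755 amu
Mass defect Δm = 16.1288755 − 15.98881 = 0.1400655 amu
E_B = 0.1400655 × 931.494 = 130.470 MeV
Per nucleus in joules: 130.470 MeV × 1.602e-13 J/MeV = 2.0901e-11 J
Per mole: 2.0901e-11 J × 6.022e23 mol⁻¹ = 1.2587e+13 J/mol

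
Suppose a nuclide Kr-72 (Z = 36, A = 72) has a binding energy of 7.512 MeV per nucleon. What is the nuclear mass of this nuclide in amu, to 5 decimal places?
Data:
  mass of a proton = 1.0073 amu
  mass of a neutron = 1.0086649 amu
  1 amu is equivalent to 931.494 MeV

71.99409 amu

Total binding energy = 72 × 7.512 = 540.864 MeV
Mass defect = 540.864 MeV / (931.494 MeV/amu) = 0.58064142 amu
Constituent mass = 36(1.0073) + 36(1.0086649) = 72.5747364 amu
Nuclear mass = 72.5747364 − 0.58064142 = 71.99409498 amu ≈ 71.99409 amu (to 5 decimal places)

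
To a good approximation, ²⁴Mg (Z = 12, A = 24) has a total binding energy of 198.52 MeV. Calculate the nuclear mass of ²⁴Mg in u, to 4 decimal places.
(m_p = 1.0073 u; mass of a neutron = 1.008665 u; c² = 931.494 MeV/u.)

Mass defect = 198.52 MeV / (931.494 MeV/u) = 0.213120 u
Constituent mass = 12(1.0073) + 12(1.008665) = 24.191580 u
Nuclear mass = 24.191580 − 0.213120 = 23.978460 u ≈ 23.9785 u (to 4 decimal places)

23.9785 u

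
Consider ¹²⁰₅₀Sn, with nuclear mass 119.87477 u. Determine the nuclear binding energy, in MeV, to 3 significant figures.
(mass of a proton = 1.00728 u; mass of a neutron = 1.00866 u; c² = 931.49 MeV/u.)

1020 MeV

With 50 protons and 70 neutrons (A = 120):
Σm = 50·m_p + 70·m_n = 50.36400 + 70.60620 = 120.97020 u
Mass defect Δm = 120.97020 − 119.87477 = 1.09543 u
E_B = 1.09543 × 931.49 = 1020.38 MeV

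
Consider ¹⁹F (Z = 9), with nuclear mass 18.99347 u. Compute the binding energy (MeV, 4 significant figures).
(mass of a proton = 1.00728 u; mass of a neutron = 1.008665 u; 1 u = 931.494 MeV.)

The nucleus contains 9 protons and 19 − 9 = 10 neutrons.
Mass of separated nucleons = 9(1.00728) + 10(1.008665) = 9.06552 + 10.086650 = 19.152170 u
The mass defect is 19.152170 − 18.99347 = 0.158700 u.
E_B = 0.158700 × 931.494 = 147.828 MeV

147.8 MeV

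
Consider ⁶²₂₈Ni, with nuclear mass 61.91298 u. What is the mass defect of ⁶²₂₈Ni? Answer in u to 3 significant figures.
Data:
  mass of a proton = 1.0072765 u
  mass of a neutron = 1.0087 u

0.587 u

Z = 28, so N = A − Z = 62 − 28 = 34.
Total constituent mass: 28 × 1.0072765 + 34 × 1.0087 = 62.4995420 u
Δm = 62.4995420 − 61.91298 = 0.5865620 u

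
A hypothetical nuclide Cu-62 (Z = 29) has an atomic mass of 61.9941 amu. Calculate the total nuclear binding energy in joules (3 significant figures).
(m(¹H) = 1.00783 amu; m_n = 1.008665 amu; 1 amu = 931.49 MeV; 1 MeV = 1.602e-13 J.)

7.74e-11 J

With 29 protons and 33 neutrons (A = 62):
Σm = 29·m(¹H) + 33·m_n = 29.22707 + 33.285945 = 62.513015 amu
Mass defect Δm = 62.513015 − 61.9941 = 0.518915 amu
Binding energy = Δm·c² = 0.518915 × 931.49 MeV/amu = 483.364 MeV
In joules: 483.364 MeV × 1.602e-13 J/MeV = 7.7435e-11 J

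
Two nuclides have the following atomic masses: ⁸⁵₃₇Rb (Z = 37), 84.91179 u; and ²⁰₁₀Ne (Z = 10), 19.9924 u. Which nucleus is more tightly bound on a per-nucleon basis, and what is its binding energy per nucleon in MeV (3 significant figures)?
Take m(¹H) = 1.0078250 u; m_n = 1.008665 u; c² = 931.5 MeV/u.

⁸⁵₃₇Rb; 8.70 MeV/nucleon

⁸⁵₃₇Rb: Σm = 37(1.0078250) + 48(1.008665) = 85.7054450 u; Δm = 0.7936550 u; E_B = 739.29 MeV; E_B/A = 8.698 MeV
²⁰₁₀Ne: Σm = 10(1.0078250) + 10(1.008665) = 20.1649000 u; Δm = 0.1725000 u; E_B = 160.68 MeV; E_B/A = 8.034 MeV
⁸⁵₃₇Rb has the higher binding energy per nucleon, so it is the more tightly bound nucleus.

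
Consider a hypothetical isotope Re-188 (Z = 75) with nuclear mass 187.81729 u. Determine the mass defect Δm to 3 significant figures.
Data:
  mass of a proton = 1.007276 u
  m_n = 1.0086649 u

The nucleus contains 75 protons and 188 − 75 = 113 neutrons.
Σm = 75·m_p + 113·m_n = 75.545700 + 113.9791337 = 189.5248337 u
Δm = 189.5248337 − 187.81729 = 1.7075437 u

1.71 u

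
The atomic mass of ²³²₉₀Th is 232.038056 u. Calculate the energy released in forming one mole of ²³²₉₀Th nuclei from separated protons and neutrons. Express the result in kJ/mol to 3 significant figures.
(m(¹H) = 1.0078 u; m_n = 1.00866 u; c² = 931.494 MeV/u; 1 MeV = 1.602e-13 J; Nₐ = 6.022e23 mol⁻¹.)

Z = 90, so N = A − Z = 232 − 90 = 142.
Mass of separated nucleons = 90(1.0078) + 142(1.00866) = 90.7020 + 143.22972 = 233.93172 u
Δm = 233.93172 − 232.038056 = 1.893664 u
Binding energy = Δm·c² = 1.893664 × 931.494 MeV/u = 1763.94 MeV
Per nucleus in joules: 1763.94 MeV × 1.602e-13 J/MeV = 2.8258e-10 J
Per mole: 2.8258e-10 J × 6.022e23 mol⁻¹ = 1.7017e+14 J/mol

1.70e+11 kJ/mol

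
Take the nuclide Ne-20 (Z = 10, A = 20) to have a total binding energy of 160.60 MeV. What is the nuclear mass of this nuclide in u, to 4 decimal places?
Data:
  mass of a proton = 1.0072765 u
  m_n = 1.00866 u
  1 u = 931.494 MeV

19.9870 u

Mass defect = 160.60 MeV / (931.494 MeV/u) = 0.172411 u
Constituent mass = 10(1.0072765) + 10(1.00866) = 20.1593650 u
Nuclear mass = 20.1593650 − 0.172411 = 19.9869540 u ≈ 19.9870 u (to 4 decimal places)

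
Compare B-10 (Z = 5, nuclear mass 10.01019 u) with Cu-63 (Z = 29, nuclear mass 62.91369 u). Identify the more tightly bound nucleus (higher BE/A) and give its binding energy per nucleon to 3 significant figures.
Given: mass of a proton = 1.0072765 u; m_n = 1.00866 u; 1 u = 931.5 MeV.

B-10: Σm = 5(1.0072765) + 5(1.00866) = 10.0796825 u; Δm = 0.0694925 u; E_B = 64.732 MeV; E_B/A = 6.473 MeV
Cu-63: Σm = 29(1.0072765) + 34(1.00866) = 63.5054585 u; Δm = 0.5917685 u; E_B = 551.23 MeV; E_B/A = 8.750 MeV
Cu-63 has the higher binding energy per nucleon, so it is the more tightly bound nucleus.

Cu-63; 8.75 MeV/nucleon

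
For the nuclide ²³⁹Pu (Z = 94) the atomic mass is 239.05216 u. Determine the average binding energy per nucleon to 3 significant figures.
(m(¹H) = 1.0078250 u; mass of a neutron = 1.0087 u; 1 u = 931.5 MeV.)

With 94 protons and 145 neutrons (A = 239):
Total constituent mass: 94 × 1.0078250 + 145 × 1.0087 = 240.9970500 u
Δm = 240.9970500 − 239.05216 = 1.9448900 u
E_B = 1.9448900 × 931.5 = 1811.67 MeV
Dividing by A = 239 gives 7.580 MeV per nucleon.

7.58 MeV/nucleon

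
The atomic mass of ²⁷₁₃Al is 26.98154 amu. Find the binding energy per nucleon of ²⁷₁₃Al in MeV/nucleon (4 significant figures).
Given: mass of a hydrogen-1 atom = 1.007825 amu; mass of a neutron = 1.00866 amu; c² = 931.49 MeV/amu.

With 13 protons and 14 neutrons (A = 27):
Mass of separated nucleons = 13(1.007825) + 14(1.00866) = 13.101725 + 14.12124 = 27.222965 amu
Mass defect Δm = 27.222965 − 26.98154 = 0.241425 amu
E_B = 0.241425 × 931.49 = 224.885 MeV
Dividing by A = 27 gives 8.329 MeV per nucleon.

8.329 MeV/nucleon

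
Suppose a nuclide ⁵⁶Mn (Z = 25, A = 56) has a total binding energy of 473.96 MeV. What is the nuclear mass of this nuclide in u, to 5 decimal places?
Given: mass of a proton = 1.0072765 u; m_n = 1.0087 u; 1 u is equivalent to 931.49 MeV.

Mass defect = 473.96 MeV / (931.49 MeV/u) = 0.5088192 u
Constituent mass = 25(1.0072765) + 31(1.0087) = 56.4516125 u
Nuclear mass = 56.4516125 − 0.5088192 = 55.9427933 u ≈ 55.94279 u (to 5 decimal places)

55.94279 u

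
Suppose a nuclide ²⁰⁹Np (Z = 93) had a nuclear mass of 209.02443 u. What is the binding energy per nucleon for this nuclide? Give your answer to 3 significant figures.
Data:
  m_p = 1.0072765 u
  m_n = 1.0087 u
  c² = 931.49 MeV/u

7.41 MeV/nucleon

Mass of separated nucleons = 93(1.0072765) + 116(1.0087) = 93.6767145 + 117.0092 = 210.6859145 u
Δm = 210.6859145 − 209.02443 = 1.6614845 u
Converting to energy: 1.6614845 u × 931.49 MeV/u = 1547.66 MeV
BE/A = 1547.66 MeV / 209 = 7.405 MeV/nucleon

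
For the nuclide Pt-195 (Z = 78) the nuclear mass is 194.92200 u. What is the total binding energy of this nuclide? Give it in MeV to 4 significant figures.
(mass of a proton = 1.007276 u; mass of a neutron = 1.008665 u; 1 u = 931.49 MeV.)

With 78 protons and 117 neutrons (A = 195):
Mass of separated nucleons = 78(1.007276) + 117(1.008665) = 78.567528 + 118.013805 = 196.581333 u
Mass defect Δm = 196.581333 − 194.92200 = 1.659333 u
E_B = 1.659333 × 931.49 = 1545.65 MeV

1546 MeV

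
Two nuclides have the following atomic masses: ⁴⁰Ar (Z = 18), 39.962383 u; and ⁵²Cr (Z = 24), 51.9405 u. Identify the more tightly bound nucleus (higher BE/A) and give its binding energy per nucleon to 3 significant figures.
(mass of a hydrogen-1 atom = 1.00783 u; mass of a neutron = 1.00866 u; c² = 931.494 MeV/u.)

⁴⁰Ar: Σm = 18(1.00783) + 22(1.00866) = 40.33146 u; Δm = 0.369077 u; E_B = 343.79 MeV; E_B/A = 8.5948 MeV
⁵²Cr: Σm = 24(1.00783) + 28(1.00866) = 52.43040 u; Δm = 0.48990 u; E_B = 456.34 MeV; E_B/A = 8.776 MeV
⁵²Cr has the higher binding energy per nucleon, so it is the more tightly bound nucleus.

⁵²Cr; 8.78 MeV/nucleon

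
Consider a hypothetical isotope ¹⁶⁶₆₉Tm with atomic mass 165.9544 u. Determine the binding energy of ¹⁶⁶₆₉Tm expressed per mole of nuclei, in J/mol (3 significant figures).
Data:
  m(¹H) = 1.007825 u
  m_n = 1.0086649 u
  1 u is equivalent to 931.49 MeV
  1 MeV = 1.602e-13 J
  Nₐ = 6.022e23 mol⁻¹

1.28e+14 J/mol

Total constituent mass: 69 × 1.007825 + 97 × 1.0086649 = 167.3804203 u
Δm = 167.3804203 − 165.9544 = 1.4260203 u
Binding energy = Δm·c² = 1.4260203 × 931.49 MeV/u = 1328.32 MeV
Per nucleus in joules: 1328.32 MeV × 1.602e-13 J/MeV = 2.1280e-10 J
Per mole: 2.1280e-10 J × 6.022e23 mol⁻¹ = 1.2815e+14 J/mol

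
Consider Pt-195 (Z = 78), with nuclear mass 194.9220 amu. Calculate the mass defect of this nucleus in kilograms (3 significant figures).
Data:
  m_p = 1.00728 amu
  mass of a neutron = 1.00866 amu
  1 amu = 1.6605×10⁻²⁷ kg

2.75e-27 kg

Total constituent mass: 78 × 1.00728 + 117 × 1.00866 = 196.58106 amu
Mass defect Δm = 196.58106 − 194.9220 = 1.65906 amu
In SI units: 1.65906 amu × 1.6605×10⁻²⁷ kg/amu = 2.7549e-27 kg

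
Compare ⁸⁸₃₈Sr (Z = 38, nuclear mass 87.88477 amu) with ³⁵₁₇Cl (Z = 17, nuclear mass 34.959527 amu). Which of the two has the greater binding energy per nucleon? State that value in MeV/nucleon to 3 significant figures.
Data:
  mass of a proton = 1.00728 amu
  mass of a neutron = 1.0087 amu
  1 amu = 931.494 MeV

⁸⁸₃₈Sr: Σm = 38(1.00728) + 50(1.0087) = 88.71164 amu; Δm = 0.82687 amu; E_B = 770.22 MeV; E_B/A = 8.753 MeV
³⁵₁₇Cl: Σm = 17(1.00728) + 18(1.0087) = 35.28036 amu; Δm = 0.320833 amu; E_B = 298.85 MeV; E_B/A = 8.539 MeV
⁸⁸₃₈Sr has the higher binding energy per nucleon, so it is the more tightly bound nucleus.

⁸⁸₃₈Sr; 8.75 MeV/nucleon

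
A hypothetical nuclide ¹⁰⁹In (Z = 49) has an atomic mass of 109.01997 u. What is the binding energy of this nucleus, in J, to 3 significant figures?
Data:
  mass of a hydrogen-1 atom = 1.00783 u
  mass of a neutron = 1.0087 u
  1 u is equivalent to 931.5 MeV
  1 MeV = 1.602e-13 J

Z = 49, so N = A − Z = 109 − 49 = 60.
Total constituent mass: 49 × 1.00783 + 60 × 1.0087 = 109.90567 u
The mass defect is 109.90567 − 109.01997 = 0.88570 u.
Binding energy = Δm·c² = 0.88570 × 931.5 MeV/u = 825.030 MeV
In joules: 825.030 MeV × 1.602e-13 J/MeV = 1.3217e-10 J

1.32e-10 J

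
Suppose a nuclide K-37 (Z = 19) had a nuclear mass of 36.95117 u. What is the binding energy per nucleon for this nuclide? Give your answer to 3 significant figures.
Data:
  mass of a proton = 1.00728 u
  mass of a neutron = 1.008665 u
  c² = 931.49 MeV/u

With 19 protons and 18 neutrons (A = 37):
Σm = 19·m_p + 18·m_n = 19.13832 + 18.155970 = 37.294290 u
The mass defect is 37.294290 − 36.95117 = 0.343120 u.
Binding energy = Δm·c² = 0.343120 × 931.49 MeV/u = 319.613 MeV
Per nucleon: 319.613 / 37 = 8.638 MeV

8.64 MeV/nucleon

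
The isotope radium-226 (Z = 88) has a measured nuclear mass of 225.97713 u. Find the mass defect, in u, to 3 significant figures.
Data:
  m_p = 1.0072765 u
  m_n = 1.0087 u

With 88 protons and 138 neutrons (A = 226):
Mass of separated nucleons = 88(1.0072765) + 138(1.0087) = 88.6403320 + 139.2006 = 227.8409320 u
Mass defect Δm = 227.8409320 − 225.97713 = 1.8638020 u

1.86 u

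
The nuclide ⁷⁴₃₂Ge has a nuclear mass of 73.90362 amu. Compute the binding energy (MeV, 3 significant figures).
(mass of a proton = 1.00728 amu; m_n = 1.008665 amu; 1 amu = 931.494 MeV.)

646 MeV

Z = 32, so N = A − Z = 74 − 32 = 42.
Mass of separated nucleons = 32(1.00728) + 42(1.008665) = 32.23296 + 42.363930 = 74.596890 amu
Mass defect Δm = 74.596890 − 73.90362 = 0.693270 amu
Converting to energy: 0.693270 amu × 931.494 MeV/amu = 645.777 MeV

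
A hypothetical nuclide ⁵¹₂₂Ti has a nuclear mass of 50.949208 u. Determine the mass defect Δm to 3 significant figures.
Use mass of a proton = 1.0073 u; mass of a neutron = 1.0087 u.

0.464 u

The nucleus contains 22 protons and 51 − 22 = 29 neutrons.
Total constituent mass: 22 × 1.0073 + 29 × 1.0087 = 51.4129 u
Mass defect Δm = 51.4129 − 50.949208 = 0.463692 u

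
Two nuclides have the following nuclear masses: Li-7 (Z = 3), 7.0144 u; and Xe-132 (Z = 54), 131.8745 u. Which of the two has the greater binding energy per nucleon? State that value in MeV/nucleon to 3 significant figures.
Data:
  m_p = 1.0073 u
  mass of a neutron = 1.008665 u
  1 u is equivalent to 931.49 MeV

Xe-132; 8.44 MeV/nucleon

Li-7: Σm = 3(1.0073) + 4(1.008665) = 7.056560 u; Δm = 0.042160 u; E_B = 39.272 MeV; E_B/A = 5.610 MeV
Xe-132: Σm = 54(1.0073) + 78(1.008665) = 133.070070 u; Δm = 1.195570 u; E_B = 1113.7 MeV; E_B/A = 8.437 MeV
Xe-132 has the higher binding energy per nucleon, so it is the more tightly bound nucleus.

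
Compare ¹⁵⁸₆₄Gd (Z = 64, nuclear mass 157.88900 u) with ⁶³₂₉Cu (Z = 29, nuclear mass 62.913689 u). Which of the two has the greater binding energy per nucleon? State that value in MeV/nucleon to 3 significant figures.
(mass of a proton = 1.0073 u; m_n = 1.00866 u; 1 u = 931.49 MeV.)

⁶³₂₉Cu; 8.76 MeV/nucleon

¹⁵⁸₆₄Gd: Σm = 64(1.0073) + 94(1.00866) = 159.28124 u; Δm = 1.39224 u; E_B = 1296.9 MeV; E_B/A = 8.208 MeV
⁶³₂₉Cu: Σm = 29(1.0073) + 34(1.00866) = 63.50614 u; Δm = 0.592451 u; E_B = 551.86 MeV; E_B/A = 8.760 MeV
⁶³₂₉Cu has the higher binding energy per nucleon, so it is the more tightly bound nucleus.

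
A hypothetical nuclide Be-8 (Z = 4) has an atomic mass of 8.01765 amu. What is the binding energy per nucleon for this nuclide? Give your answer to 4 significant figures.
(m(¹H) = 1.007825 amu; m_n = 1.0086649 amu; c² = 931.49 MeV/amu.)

Mass of separated nucleons = 4(1.007825) + 4(1.0086649) = 4.031300 + 4.0346596 = 8.0659596 amu
The mass defect is 8.0659596 − 8.01765 = 0.0483096 amu.
Converting to energy: 0.0483096 amu × 931.49 MeV/amu = 44.9999 MeV
Dividing by A = 8 gives 5.625 MeV per nucleon.

5.625 MeV/nucleon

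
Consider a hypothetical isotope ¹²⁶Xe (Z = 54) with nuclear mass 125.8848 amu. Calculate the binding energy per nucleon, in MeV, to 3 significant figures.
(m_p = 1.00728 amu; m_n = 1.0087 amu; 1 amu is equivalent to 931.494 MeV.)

8.39 MeV/nucleon

Z = 54, so N = A − Z = 126 − 54 = 72.
Total constituent mass: 54 × 1.00728 + 72 × 1.0087 = 127.01952 amu
Mass defect Δm = 127.01952 − 125.8848 = 1.13472 amu
E_B = 1.13472 × 931.494 = 1056.98 MeV
BE/A = 1056.98 MeV / 126 = 8.389 MeV/nucleon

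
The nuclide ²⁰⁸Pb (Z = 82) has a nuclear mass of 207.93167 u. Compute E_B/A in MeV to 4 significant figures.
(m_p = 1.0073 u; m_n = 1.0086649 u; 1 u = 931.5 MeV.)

7.876 MeV/nucleon

Z = 82, so N = A − Z = 208 − 82 = 126.
Total constituent mass: 82 × 1.0073 + 126 × 1.0086649 = 209.6903774 u
Δm = 209.6903774 − 207.93167 = 1.7587074 u
E_B = 1.7587074 × 931.5 = 1638.24 MeV
Dividing by A = 208 gives 7.876 MeV per nucleon.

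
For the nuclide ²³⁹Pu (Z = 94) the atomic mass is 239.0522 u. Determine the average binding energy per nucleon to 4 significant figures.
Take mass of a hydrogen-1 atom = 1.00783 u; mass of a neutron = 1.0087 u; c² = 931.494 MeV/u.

The nucleus contains 94 protons and 239 − 94 = 145 neutrons.
Σm = 94·m(¹H) + 145·m_n = 94.73602 + 146.2615 = 240.99752 u
The mass defect is 240.99752 − 239.0522 = 1.94532 u.
Converting to energy: 1.94532 u × 931.494 MeV/u = 1812.05 MeV
Dividing by A = 239 gives 7.582 MeV per nucleon.

7.582 MeV/nucleon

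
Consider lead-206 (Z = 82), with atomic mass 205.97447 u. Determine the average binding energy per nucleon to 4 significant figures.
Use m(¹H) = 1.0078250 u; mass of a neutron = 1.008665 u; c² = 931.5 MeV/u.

7.875 MeV/nucleon

Mass of separated nucleons = 82(1.0078250) + 124(1.008665) = 82.6416500 + 125.074460 = 207.7161100 u
Mass defect Δm = 207.7161100 − 205.97447 = 1.7416400 u
Binding energy = Δm·c² = 1.7416400 × 931.5 MeV/u = 1622.34 MeV
BE/A = 1622.34 MeV / 206 = 7.875 MeV/nucleon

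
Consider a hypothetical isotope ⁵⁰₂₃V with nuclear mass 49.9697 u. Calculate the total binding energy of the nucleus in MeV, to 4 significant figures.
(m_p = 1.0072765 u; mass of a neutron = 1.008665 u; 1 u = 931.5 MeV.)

Mass of separated nucleons = 23(1.0072765) + 27(1.008665) = 23.1673595 + 27.233955 = 50.4013145 u
Δm = 50.4013145 − 49.9697 = 0.4316145 u
Converting to energy: 0.4316145 u × 931.5 MeV/u = 402.049 MeV

402.0 MeV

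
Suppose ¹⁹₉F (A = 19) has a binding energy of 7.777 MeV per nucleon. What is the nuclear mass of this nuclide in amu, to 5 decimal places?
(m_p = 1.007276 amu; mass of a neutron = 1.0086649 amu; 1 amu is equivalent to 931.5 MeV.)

18.99350 amu

Total binding energy = 19 × 7.777 = 147.763 MeV
Mass defect = 147.763 MeV / (931.5 MeV/amu) = 0.1586291 amu
Constituent mass = 9(1.007276) + 10(1.0086649) = 19.1521330 amu
Nuclear mass = 19.1521330 − 0.1586291 = 18.9935039 amu ≈ 18.99350 amu (to 5 decimal places)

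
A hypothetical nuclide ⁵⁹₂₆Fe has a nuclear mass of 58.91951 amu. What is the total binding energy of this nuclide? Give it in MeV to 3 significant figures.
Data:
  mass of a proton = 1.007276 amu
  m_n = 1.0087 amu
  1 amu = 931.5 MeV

519 MeV

The nucleus contains 26 protons and 59 − 26 = 33 neutrons.
Σm = 26·m_p + 33·m_n = 26.189176 + 33.2871 = 59.476276 amu
Mass defect Δm = 59.476276 − 58.91951 = 0.556766 amu
E_B = 0.556766 × 931.5 = 518.628 MeV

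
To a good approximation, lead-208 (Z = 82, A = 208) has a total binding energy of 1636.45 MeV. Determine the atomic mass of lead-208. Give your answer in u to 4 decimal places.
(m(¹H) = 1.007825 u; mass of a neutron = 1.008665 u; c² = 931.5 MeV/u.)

Mass defect = 1636.45 MeV / (931.5 MeV/u) = 1.7567901 u
Constituent mass = 82(1.007825) + 126(1.008665) = 209.733440 u
Atomic mass = 209.733440 − 1.7567901 = 207.9766499 u ≈ 207.9766 u (to 4 decimal places)

207.9766 u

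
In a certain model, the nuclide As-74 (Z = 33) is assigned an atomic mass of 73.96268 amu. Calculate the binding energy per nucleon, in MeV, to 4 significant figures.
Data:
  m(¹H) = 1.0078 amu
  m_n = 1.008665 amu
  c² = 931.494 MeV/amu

Z = 33, so N = A − Z = 74 − 33 = 41.
Total constituent mass: 33 × 1.0078 + 41 × 1.008665 = 74.612665 amu
The mass defect is 74.612665 − 73.96268 = 0.649985 amu.
Converting to energy: 0.649985 amu × 931.494 MeV/amu = 605.457 MeV
Per nucleon: 605.457 / 74 = 8.182 MeV

8.182 MeV/nucleon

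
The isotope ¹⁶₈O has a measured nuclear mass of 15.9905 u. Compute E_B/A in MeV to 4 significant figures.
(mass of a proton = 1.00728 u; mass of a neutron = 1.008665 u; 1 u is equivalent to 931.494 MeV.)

Mass of separated nucleons = 8(1.00728) + 8(1.008665) = 8.05824 + 8.069320 = 16.127560 u
Δm = 16.127560 − 15.9905 = 0.137060 u
E_B = 0.137060 × 931.494 = 127.671 MeV
BE/A = 127.671 MeV / 16 = 7.979 MeV/nucleon

7.979 MeV/nucleon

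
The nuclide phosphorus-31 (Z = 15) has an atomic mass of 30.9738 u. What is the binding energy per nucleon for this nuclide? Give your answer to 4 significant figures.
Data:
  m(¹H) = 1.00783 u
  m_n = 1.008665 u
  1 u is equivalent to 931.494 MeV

8.482 MeV/nucleon

With 15 protons and 16 neutrons (A = 31):
Total constituent mass: 15 × 1.00783 + 16 × 1.008665 = 31.256090 u
Mass defect Δm = 31.256090 − 30.9738 = 0.282290 u
E_B = 0.282290 × 931.494 = 262.951 MeV
Dividing by A = 31 gives 8.482 MeV per nucleon.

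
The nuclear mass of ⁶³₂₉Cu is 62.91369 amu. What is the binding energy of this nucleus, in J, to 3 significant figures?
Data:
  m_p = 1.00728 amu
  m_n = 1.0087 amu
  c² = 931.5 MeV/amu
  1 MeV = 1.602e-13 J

8.85e-11 J

With 29 protons and 34 neutrons (A = 63):
Mass of separated nucleons = 29(1.00728) + 34(1.0087) = 29.21112 + 34.2958 = 63.50692 amu
Δm = 63.50692 − 62.91369 = 0.59323 amu
Converting to energy: 0.59323 amu × 931.5 MeV/amu = 552.594 MeV
In joules: 552.594 MeV × 1.602e-13 J/MeV = 8.8526e-11 J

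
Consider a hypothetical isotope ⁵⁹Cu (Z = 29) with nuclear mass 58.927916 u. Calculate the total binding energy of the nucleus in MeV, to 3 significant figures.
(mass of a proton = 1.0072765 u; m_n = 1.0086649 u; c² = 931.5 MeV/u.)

The nucleus contains 29 protons and 59 − 29 = 30 neutrons.
Total constituent mass: 29 × 1.0072765 + 30 × 1.0086649 = 59.4709655 u
Mass defect Δm = 59.4709655 − 58.927916 = 0.5430495 u
Converting to energy: 0.5430495 u × 931.5 MeV/u = 505.851 MeV

506 MeV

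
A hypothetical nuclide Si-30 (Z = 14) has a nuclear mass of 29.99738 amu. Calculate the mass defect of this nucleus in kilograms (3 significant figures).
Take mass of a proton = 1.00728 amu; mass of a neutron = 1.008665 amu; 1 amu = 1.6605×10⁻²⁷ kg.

Σm = 14·m_p + 16·m_n = 14.10192 + 16.138640 = 30.240560 amu
Δm = 30.240560 − 29.99738 = 0.243180 amu
In SI units: 0.243180 amu × 1.6605×10⁻²⁷ kg/amu = 4.0380e-28 kg

4.04e-28 kg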